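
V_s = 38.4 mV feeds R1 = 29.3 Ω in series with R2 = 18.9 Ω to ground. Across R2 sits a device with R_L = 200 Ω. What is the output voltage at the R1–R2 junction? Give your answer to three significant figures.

V_out ≈ 14.2 mV

First combine the lower leg with the load: R2 ‖ R_L = 17.27 Ω.
Then V_out = V_s · R2'/(R1 + R2') = 38.4 × 17.27/46.57 = 14.24 mV.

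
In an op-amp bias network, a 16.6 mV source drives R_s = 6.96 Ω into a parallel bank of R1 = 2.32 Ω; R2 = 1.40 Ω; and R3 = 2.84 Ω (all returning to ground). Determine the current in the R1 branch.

Combine the parallel branches: R_p = (1/2.32 + 1/1.40 + 1/2.84)⁻¹ = 0.6678 Ω.
V_A = 16.6 × 0.6678/7.628 = 1.453 mV.
I(R1) = V_A / R1 = 1.453/2.32 = 0.6264 mA.
(Equivalently: I_total = 2.176 mA, then current-divider fraction G_k/ΣG = 0.2878.)

I ≈ 0.626 mA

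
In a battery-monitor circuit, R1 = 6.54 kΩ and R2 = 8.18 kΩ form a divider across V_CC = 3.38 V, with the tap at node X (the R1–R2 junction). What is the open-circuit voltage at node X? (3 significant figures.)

V_th ≈ 1.88 V

With X open, the divider is unloaded: V_th = 3.38 × 8.18/14.72 = 1.878 V.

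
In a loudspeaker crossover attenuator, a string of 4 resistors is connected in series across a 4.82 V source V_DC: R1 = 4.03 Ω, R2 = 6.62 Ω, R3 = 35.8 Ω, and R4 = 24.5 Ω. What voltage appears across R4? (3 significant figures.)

V ≈ 1.66 V

Total series resistance ΣR = 4.03 + 6.62 + 35.8 + 24.5 = 70.95 Ω.
V = V_DC · R/ΣR = 4.82 × 0.3453 = 1.664 V.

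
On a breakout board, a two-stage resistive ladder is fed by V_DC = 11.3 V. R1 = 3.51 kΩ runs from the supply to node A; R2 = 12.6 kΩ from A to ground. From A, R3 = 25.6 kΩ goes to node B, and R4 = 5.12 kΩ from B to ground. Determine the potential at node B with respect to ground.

The second stage (R3 + R4 = 30.72 kΩ) loads node A in parallel with R2.
R2 ‖ (R3+R4) = 8.935 kΩ.
So V_A = 11.3 × 0.7180 = 8.113 V.
Stage 2 is unloaded, so V_B = V_A · R4/(R3+R4) = 8.113 × 5.12/30.72 = 1.352 V.

V_B ≈ 1.35 V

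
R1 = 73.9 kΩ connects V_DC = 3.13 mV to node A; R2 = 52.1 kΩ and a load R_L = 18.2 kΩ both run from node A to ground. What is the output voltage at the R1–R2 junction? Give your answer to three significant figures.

V_out ≈ 0.483 mV

First combine the lower leg with the load: R2 ‖ R_L = 13.49 kΩ.
Then V_out = V_DC · R2'/(R1 + R2') = 3.13 × 13.49/87.39 = 0.4831 mV.
(Unloaded it would be 1.29 mV; the load pulls it down.)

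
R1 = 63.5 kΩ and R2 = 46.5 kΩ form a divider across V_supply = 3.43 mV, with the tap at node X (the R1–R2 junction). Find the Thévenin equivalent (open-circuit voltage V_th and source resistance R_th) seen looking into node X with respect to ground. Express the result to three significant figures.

V_th is the unloaded tap voltage: V_supply · R2/(R1+R2) = 3.43 × 0.4227 = 1.450 mV.
Looking into X with the source shorted: R_th = R1·R2/(R1+R2) = 63.50 × 46.5/110.0 = 26.84 kΩ.

V_th ≈ 1.45 mV, R_th ≈ 26.8 kΩ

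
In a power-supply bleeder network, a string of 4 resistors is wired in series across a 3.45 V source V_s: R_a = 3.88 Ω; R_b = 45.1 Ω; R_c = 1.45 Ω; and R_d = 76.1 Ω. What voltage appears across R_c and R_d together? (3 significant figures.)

V ≈ 2.11 V

Series total: ΣR = 3.88 + 45.1 + 1.45 + 76.1 = 126.5 Ω.
R_{R_c..R_d} = 1.45 + 76.1 = 77.55 Ω.
By the voltage-divider rule, V = 3.45 × 77.55/126.5 = 2.114 V.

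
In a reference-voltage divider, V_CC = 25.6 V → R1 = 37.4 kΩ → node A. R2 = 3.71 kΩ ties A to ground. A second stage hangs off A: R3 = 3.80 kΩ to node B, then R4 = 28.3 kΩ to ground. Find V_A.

V_A ≈ 2.09 V

Node A sees R2 in parallel with the series input of stage 2, R3 + R4 = 32.10 kΩ.
Effective lower resistance at A: R2 ‖ 32.10 = 3.326 kΩ.
V_A = 25.6 × 3.326/(37.4 + 3.326) = 2.090 V.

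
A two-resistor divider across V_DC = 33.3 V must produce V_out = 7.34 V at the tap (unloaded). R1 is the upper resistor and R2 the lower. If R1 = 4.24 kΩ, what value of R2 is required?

R2 ≈ 1.20 kΩ

The divider ratio is R2/(R1+R2) = 7.34/33.3 = 0.2204.
Rearranging, R2 = R1·k/(1−k) = 4.24 × 0.2827 = 1.199 kΩ.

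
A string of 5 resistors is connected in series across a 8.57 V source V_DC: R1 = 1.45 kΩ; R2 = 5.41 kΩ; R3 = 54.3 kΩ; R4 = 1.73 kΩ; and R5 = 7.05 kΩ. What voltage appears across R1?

Total series resistance ΣR = 1.45 + 5.41 + 54.3 + 1.73 + 7.05 = 69.94 kΩ.
V = V_DC · R/ΣR = 8.57 × 0.02073 = 0.1777 V.

V ≈ 0.178 V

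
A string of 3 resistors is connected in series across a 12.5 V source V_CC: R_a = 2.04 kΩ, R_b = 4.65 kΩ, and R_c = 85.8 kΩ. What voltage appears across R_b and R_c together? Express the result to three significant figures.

V ≈ 12.2 V

ΣR = 2.04 + 4.65 + 85.8 = 92.49 kΩ.
R_{R_b..R_c} = 4.65 + 85.8 = 90.45 kΩ.
Voltage divider: V = V_CC · (90.45 / 92.49) = 12.5 × 0.9779 = 12.22 V.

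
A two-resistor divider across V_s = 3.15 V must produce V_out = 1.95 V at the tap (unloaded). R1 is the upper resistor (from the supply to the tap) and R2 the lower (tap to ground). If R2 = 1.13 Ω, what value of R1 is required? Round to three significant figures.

R1 ≈ 0.695 Ω

The divider ratio is R2/(R1+R2) = 1.95/3.15 = 0.6190.
Rearranging, R1 = R2·(1−k)/k = 1.13 × 0.6154 = 0.6954 Ω.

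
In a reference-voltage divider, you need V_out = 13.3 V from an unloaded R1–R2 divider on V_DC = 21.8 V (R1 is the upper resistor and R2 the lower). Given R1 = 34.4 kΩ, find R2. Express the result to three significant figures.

R2 ≈ 53.8 kΩ

Required fraction k = V_out/V_DC = 0.6101.
R2 = R1 · 0.6101/(1 − 0.6101) = 53.83 kΩ.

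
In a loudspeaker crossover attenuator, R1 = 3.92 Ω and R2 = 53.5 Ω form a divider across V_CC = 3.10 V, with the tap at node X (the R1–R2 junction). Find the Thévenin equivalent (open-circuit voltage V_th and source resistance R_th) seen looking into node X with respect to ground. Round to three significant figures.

Open-circuit (no load on X): V_th = V_CC · R2/(R1 + R2) = 3.10 × 53.5/(3.920 + 53.5) = 2.888 V.
Zeroing V_CC shorts the top of R1 to ground, so R_th = R1 ‖ R2 = 3.652 Ω.

V_th ≈ 2.89 V, R_th ≈ 3.65 Ω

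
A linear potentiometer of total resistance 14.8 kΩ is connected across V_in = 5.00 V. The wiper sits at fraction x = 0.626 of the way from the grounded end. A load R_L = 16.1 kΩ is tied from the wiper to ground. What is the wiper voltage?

V_out ≈ 2.58 V

Split the track: R_lower = x·R_p = 9.265 kΩ, R_upper = (1−x)·R_p = 5.535 kΩ.
Lower segment in parallel with the load: 9.265 ‖ 16.1 = 5.881 kΩ.
Then V_out = V_in · 5.881/(5.535 + 5.881) = 2.576 V.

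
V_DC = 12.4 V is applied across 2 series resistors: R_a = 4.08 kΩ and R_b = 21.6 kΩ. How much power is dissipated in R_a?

The common current is I = 12.4/25.68 = 0.4829 mA.
V(R_a) = I·R = 1.970 V; P = V·I = 1.970 × 0.4829 = 0.9513 mW.

P ≈ 0.951 mW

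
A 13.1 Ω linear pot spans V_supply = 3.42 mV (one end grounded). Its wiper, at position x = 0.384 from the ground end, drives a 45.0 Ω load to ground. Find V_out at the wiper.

Lower segment x·R_p = 5.030 Ω; upper segment (1−x)·R_p = 8.070 Ω.
Lower segment in parallel with the load: 5.030 ‖ 45.0 = 4.525 Ω.
Then V_out = V_supply · 4.525/(8.070 + 4.525) = 1.229 mV.
(Unloaded: V_out = x·V_supply = 1.31 mV.)

V_out ≈ 1.23 mV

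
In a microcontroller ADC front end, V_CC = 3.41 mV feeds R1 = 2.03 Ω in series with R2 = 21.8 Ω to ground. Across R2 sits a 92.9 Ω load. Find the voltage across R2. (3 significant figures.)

The load sits in parallel with R2, giving an effective lower resistance R2' = R2·R_L/(R2+R_L) = 17.66 Ω.
Now apply the divider: V_out = 3.41 × 0.8969 = 3.058 mV.

V_out ≈ 3.06 mV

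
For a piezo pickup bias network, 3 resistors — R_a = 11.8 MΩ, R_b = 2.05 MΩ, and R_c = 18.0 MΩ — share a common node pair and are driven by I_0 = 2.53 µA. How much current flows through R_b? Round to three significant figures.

Conductances: ΣG = 1/11.8 + 1/2.05 + 1/18.0 = 0.6281 (1/MΩ).
Current divider: I(R_b) = I_0 · G_k/ΣG = 2.53 × (0.4878/0.6281) = 2.53 × 0.7766 = 1.965 µA.

I ≈ 1.96 µA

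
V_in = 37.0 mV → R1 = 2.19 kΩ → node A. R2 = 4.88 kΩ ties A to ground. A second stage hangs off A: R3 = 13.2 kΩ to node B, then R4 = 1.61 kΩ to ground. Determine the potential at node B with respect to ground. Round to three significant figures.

Looking into the second stage from A: R3 + R4 = 14.81 kΩ appears in parallel with R2.
Effective lower resistance at A: R2 ‖ 14.81 = 3.671 kΩ.
First divider: V_A = V_in · 3.671/(2.19 + 3.671) = 23.17 mV.
V_B = V_A × 0.1087 = 2.519 mV.

V_B ≈ 2.52 mV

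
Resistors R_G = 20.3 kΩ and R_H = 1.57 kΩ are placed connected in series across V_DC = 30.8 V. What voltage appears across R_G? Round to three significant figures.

V ≈ 28.6 V

Series total: ΣR = 20.3 + 1.57 = 21.87 kΩ.
Voltage divider: V = V_DC · (20.30 / 21.87) = 30.8 × 0.9282 = 28.59 V.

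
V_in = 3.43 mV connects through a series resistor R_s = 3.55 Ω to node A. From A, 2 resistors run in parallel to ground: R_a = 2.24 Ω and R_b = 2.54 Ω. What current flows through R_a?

I ≈ 0.384 mA

Parallel bank: R_p = 1/(1/2.24 + 1/2.54) = 1.190 Ω.
V_A by voltage divider: V_A = 3.43 × 1.190/(3.55 + 1.190) = 0.8613 mV.
Branch current I = V_A/R_a = 0.8613/2.24 = 0.3845 mA.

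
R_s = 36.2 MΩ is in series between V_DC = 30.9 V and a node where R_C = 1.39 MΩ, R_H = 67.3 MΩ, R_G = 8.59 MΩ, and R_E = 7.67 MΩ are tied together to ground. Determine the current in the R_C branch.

Combine the parallel branches: R_p = (1/1.39 + 1/67.3 + 1/8.59 + 1/7.67)⁻¹ = 1.019 MΩ.
V_A = 30.9 × 1.019/37.22 = 0.8462 V.
I(R_C) = V_A / R_C = 0.8462/1.39 = 0.6088 µA.

I ≈ 0.609 µA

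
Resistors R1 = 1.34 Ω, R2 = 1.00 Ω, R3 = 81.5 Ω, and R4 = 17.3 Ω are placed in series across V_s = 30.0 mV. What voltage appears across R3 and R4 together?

Total series resistance ΣR = 1.34 + 1.00 + 81.5 + 17.3 = 101.1 Ω.
R_{R3..R4} = 81.5 + 17.3 = 98.80 Ω.
By the voltage-divider rule, V = 30.0 × 98.80/101.1 = 29.31 mV.

V ≈ 29.3 mV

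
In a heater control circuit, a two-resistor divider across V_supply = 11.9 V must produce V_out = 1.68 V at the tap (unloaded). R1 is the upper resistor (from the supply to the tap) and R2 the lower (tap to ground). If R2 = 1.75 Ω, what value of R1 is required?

Required fraction k = V_out/V_supply = 0.1412.
Rearranging, R1 = R2·(1−k)/k = 1.75 × 6.083 = 10.65 Ω.

R1 ≈ 10.6 Ω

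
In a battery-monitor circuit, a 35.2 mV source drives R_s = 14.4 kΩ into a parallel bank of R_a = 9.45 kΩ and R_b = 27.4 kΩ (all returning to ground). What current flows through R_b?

I ≈ 0.421 µA

Combine the parallel branches: R_p = (1/9.45 + 1/27.4)⁻¹ = 7.027 kΩ.
Node voltage V_A = V_supply · R_p/(R_s + R_p) = 35.2 × 0.3279 = 11.54 mV.
I(R_b) = V_A / R_b = 11.54/27.4 = 0.4213 µA.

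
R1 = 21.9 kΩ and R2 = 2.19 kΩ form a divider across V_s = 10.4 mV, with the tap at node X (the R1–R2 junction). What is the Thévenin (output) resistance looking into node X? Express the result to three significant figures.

R_th ≈ 1.99 kΩ

With V_s suppressed (replaced by a short), R_th = R1 ‖ R2 = (21.90 × 2.19)/(21.90 + 2.19) = 1.991 kΩ.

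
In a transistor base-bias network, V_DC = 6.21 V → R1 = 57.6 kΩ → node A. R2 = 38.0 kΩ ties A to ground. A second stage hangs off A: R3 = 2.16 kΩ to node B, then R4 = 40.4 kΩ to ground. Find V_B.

V_B ≈ 1.52 V

The second stage (R3 + R4 = 42.56 kΩ) loads node A in parallel with R2.
R2 ‖ (R3+R4) = 20.08 kΩ.
So V_A = 6.21 × 0.2585 = 1.605 V.
V_B = V_A × 0.9492 = 1.524 V.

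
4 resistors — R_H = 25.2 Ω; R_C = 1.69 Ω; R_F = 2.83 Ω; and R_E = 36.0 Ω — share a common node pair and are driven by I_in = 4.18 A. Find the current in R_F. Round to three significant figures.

I ≈ 1.46 A

Conductances: ΣG = 1/25.2 + 1/1.69 + 1/2.83 + 1/36.0 = 1.013 (1/Ω).
Current divider: I(R_F) = I_in · G_k/ΣG = 4.18 × (0.3534/1.013) = 4.18 × 0.3490 = 1.459 A.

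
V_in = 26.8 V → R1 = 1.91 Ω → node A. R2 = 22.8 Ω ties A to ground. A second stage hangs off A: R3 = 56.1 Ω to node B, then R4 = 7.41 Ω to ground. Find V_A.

V_A ≈ 24.1 V

Looking into the second stage from A: R3 + R4 = 63.51 Ω appears in parallel with R2.
R2 ‖ (R3+R4) = 16.78 Ω.
First divider: V_A = V_in · 16.78/(1.91 + 16.78) = 24.06 V.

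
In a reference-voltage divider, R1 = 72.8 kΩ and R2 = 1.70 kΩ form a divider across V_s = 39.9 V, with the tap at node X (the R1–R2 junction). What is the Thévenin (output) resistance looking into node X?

R_th ≈ 1.66 kΩ

Looking into X with the source shorted: R_th = R1·R2/(R1+R2) = 72.80 × 1.70/74.50 = 1.661 kΩ.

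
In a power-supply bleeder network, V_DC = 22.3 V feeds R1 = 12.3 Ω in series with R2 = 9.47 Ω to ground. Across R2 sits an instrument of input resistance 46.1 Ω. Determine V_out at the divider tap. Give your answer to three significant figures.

First combine the lower leg with the load: R2 ‖ R_L = 7.856 Ω.
Then V_out = V_DC · R2'/(R1 + R2') = 22.3 × 7.856/20.16 = 8.692 V.

V_out ≈ 8.69 V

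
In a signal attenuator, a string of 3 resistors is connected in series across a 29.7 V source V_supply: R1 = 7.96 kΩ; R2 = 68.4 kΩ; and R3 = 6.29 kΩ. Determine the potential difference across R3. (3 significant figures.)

Total series resistance ΣR = 7.96 + 68.4 + 6.29 = 82.65 kΩ.
By the voltage-divider rule, V = 29.7 × 6.290/82.65 = 2.260 V.

V ≈ 2.26 V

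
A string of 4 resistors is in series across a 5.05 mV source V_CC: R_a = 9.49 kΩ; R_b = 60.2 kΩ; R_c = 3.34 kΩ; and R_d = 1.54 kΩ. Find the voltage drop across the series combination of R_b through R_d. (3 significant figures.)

V ≈ 4.41 mV

ΣR = 9.49 + 60.2 + 3.34 + 1.54 = 74.57 kΩ.
R_{R_b..R_d} = 60.2 + 3.34 + 1.54 = 65.08 kΩ.
Voltage divider: V = V_CC · (65.08 / 74.57) = 5.05 × 0.8727 = 4.407 mV.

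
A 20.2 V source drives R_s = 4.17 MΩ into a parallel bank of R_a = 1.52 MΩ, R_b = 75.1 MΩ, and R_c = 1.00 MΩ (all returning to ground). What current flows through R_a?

Equivalent of the parallel group: R_p = 0.5984 MΩ.
V_A = 20.2 × 0.5984/4.768 = 2.535 V.
I(R_a) = V_A / R_a = 2.535/1.52 = 1.668 µA.
(Equivalently: I_total = 4.236 µA, then current-divider fraction G_k/ΣG = 0.3937.)

I ≈ 1.67 µA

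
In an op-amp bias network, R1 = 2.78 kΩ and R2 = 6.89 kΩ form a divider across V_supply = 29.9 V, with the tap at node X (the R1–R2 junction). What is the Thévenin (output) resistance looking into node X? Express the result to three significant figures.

With V_supply suppressed (replaced by a short), R_th = R1 ‖ R2 = (2.780 × 6.89)/(2.780 + 6.89) = 1.981 kΩ.

R_th ≈ 1.98 kΩ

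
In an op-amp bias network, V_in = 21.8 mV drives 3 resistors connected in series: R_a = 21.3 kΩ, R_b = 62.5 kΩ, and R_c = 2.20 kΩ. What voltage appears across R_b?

ΣR = 21.3 + 62.5 + 2.20 = 86.00 kΩ.
V = V_in · R/ΣR = 21.8 × 0.7267 = 15.84 mV.

V ≈ 15.8 mV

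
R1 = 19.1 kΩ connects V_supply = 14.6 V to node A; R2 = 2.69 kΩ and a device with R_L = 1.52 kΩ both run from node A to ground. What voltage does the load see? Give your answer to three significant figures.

First combine the lower leg with the load: R2 ‖ R_L = 0.9712 kΩ.
Then V_out = V_supply · R2'/(R1 + R2') = 14.6 × 0.9712/20.07 = 0.7065 V.

V_out ≈ 0.706 V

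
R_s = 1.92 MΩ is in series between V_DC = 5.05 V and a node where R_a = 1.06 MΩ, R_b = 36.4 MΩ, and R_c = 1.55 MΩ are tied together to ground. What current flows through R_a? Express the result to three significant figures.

I ≈ 1.16 µA

Parallel bank: R_p = 1/(1/1.06 + 1/36.4 + 1/1.55) = 0.6188 MΩ.
V_A = 5.05 × 0.6188/2.539 = 1.231 V.
Branch current I = V_A/R_a = 1.231/1.06 = 1.161 µA.
(Check via current divider: I_total = 1.989 µA; share G_k/ΣG = 0.5838 → same result.)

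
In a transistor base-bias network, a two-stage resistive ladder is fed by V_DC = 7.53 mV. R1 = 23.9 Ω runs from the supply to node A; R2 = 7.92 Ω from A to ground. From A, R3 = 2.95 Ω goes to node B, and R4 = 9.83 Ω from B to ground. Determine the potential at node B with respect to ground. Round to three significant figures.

Node A sees R2 in parallel with the series input of stage 2, R3 + R4 = 12.78 Ω.
R2 ‖ (R3+R4) = 4.890 Ω.
First divider: V_A = V_DC · 4.890/(23.9 + 4.890) = 1.279 mV.
Stage 2 is unloaded, so V_B = V_A · R4/(R3+R4) = 1.279 × 9.83/12.78 = 0.9837 mV.

V_B ≈ 0.984 mV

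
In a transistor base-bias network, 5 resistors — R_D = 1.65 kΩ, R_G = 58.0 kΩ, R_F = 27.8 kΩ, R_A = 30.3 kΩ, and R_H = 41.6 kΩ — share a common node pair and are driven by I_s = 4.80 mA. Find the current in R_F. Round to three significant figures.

I ≈ 0.241 mA

ΣG = 1/1.65 + 1/58.0 + 1/27.8 + 1/30.3 + 1/41.6 = 0.7163.
Current divider: I(R_F) = I_s · G_k/ΣG = 4.80 × (0.03597/0.7163) = 4.80 × 0.05022 = 0.2410 mA.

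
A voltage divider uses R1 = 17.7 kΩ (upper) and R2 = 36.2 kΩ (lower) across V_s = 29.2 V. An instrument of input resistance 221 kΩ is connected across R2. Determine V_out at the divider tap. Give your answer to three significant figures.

R2 ‖ R_L = (36.2 × 221)/(36.2 + 221) = 31.10 kΩ.
Now apply the divider: V_out = 29.2 × 0.6373 = 18.61 V.
(Unloaded it would be 19.6 V; the load pulls it down.)

V_out ≈ 18.6 V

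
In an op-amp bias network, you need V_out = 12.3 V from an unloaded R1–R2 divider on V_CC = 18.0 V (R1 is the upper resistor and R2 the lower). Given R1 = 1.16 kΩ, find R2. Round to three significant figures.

The divider ratio is R2/(R1+R2) = 12.3/18.0 = 0.6833.
Rearranging, R2 = R1·k/(1−k) = 1.16 × 2.158 = 2.503 kΩ.

R2 ≈ 2.50 kΩ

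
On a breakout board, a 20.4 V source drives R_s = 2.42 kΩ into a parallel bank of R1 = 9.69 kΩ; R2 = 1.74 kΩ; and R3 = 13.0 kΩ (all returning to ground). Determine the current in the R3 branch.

Equivalent of the parallel group: R_p = 1.325 kΩ.
V_A = 20.4 × 1.325/3.745 = 7.217 V.
Branch current I = V_A/R3 = 7.217/13.0 = 0.5551 mA.

I ≈ 0.555 mA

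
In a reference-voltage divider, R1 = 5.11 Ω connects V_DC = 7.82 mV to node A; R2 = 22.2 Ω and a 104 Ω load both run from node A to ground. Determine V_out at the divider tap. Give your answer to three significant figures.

V_out ≈ 6.11 mV

First combine the lower leg with the load: R2 ‖ R_L = 18.29 Ω.
Then V_out = V_DC · R2'/(R1 + R2') = 7.82 × 18.29/23.40 = 6.113 mV.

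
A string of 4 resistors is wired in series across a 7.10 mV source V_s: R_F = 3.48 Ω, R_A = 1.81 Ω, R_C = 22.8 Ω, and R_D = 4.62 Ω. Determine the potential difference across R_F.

V ≈ 0.755 mV

Series total: ΣR = 3.48 + 1.81 + 22.8 + 4.62 = 32.71 Ω.
By the voltage-divider rule, V = 7.10 × 3.480/32.71 = 0.7554 mV.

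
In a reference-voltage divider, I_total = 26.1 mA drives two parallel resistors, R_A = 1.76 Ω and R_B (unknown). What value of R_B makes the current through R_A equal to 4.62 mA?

R_B ≈ 0.379 Ω

In a two-way split, I_A/I_total = R_B/(R_A + R_B).
With f = 0.1770, R_B = R_A · f/(1−f) = 1.76 × 0.2151 = 0.3785 Ω.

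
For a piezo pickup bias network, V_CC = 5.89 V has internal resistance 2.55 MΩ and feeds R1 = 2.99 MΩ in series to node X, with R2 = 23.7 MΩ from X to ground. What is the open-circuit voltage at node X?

V_th ≈ 4.77 V

R1' = 2.55 + 2.99 = 5.540 MΩ (source resistance + R1).
V_th is the unloaded tap voltage: V_CC · R2/(R1'+R2) = 5.89 × 0.8105 = 4.774 V.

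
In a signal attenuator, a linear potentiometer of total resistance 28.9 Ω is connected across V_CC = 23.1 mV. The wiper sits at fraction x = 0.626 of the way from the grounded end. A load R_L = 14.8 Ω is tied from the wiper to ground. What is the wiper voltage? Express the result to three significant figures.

Lower segment x·R_p = 18.09 Ω; upper segment (1−x)·R_p = 10.81 Ω.
(x·R_p) ‖ R_L = 8.141 Ω.
Loaded-divider output: V_out = 23.1 × 0.4296 = 9.924 mV.

V_out ≈ 9.92 mV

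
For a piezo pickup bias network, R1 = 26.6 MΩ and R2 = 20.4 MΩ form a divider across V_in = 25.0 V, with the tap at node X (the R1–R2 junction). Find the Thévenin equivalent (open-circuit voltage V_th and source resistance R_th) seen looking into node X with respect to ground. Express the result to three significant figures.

Open-circuit (no load on X): V_th = V_in · R2/(R1 + R2) = 25.0 × 20.4/(26.60 + 20.4) = 10.85 V.
With V_in suppressed (replaced by a short), R_th = R1 ‖ R2 = (26.60 × 20.4)/(26.60 + 20.4) = 11.55 MΩ.

V_th ≈ 10.9 V, R_th ≈ 11.5 MΩ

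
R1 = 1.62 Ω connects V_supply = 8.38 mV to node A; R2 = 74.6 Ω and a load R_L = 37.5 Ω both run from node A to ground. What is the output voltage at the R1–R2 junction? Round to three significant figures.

V_out ≈ 7.87 mV

R2 ‖ R_L = (74.6 × 37.5)/(74.6 + 37.5) = 24.96 Ω.
Then V_out = V_supply · R2'/(R1 + R2') = 8.38 × 24.96/26.58 = 7.869 mV.
(Unloaded it would be 8.20 mV; the load pulls it down.)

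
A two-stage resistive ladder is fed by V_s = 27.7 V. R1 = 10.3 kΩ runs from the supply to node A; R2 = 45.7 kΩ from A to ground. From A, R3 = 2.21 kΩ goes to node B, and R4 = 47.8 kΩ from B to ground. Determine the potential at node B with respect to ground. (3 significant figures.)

Node A sees R2 in parallel with the series input of stage 2, R3 + R4 = 50.01 kΩ.
R2 ‖ (R3+R4) = 23.88 kΩ.
First divider: V_A = V_s · 23.88/(10.3 + 23.88) = 19.35 V.
Stage 2 is unloaded, so V_B = V_A · R4/(R3+R4) = 19.35 × 47.8/50.01 = 18.50 V.

V_B ≈ 18.5 V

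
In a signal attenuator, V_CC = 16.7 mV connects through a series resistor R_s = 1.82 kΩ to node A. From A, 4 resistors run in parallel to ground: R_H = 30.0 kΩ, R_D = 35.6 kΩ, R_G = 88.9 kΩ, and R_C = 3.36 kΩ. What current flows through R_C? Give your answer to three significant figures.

I ≈ 2.97 µA

Parallel bank: R_p = 1/(1/30.0 + 1/35.6 + 1/88.9 + 1/3.36) = 2.701 kΩ.
Node voltage V_A = V_CC · R_p/(R_s + R_p) = 16.7 × 0.5974 = 9.977 mV.
Branch current I = V_A/R_C = 9.977/3.36 = 2.969 µA.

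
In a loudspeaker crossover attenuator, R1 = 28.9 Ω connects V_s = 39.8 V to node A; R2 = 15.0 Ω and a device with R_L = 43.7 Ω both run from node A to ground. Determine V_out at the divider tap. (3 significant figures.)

V_out ≈ 11.1 V

The load sits in parallel with R2, giving an effective lower resistance R2' = R2·R_L/(R2+R_L) = 11.17 Ω.
Voltage divider with the loaded lower leg: V_out = 39.8 × 11.17/(28.9 + 11.17) = 39.8 × 0.2787 = 11.09 V.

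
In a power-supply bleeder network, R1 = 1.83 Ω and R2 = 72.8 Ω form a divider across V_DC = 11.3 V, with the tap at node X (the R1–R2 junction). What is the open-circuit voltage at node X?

V_th ≈ 11.0 V

Open-circuit (no load on X): V_th = V_DC · R2/(R1 + R2) = 11.3 × 72.8/(1.830 + 72.8) = 11.02 V.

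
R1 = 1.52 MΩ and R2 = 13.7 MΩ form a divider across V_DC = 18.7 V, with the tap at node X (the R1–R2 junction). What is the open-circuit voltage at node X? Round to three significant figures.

V_th ≈ 16.8 V

V_th is the unloaded tap voltage: V_DC · R2/(R1+R2) = 18.7 × 0.9001 = 16.83 V.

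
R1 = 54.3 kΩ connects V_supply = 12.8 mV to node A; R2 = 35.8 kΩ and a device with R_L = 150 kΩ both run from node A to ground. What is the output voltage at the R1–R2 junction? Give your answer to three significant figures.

V_out ≈ 4.45 mV

First combine the lower leg with the load: R2 ‖ R_L = 28.90 kΩ.
Voltage divider with the loaded lower leg: V_out = 12.8 × 28.90/(54.3 + 28.90) = 12.8 × 0.3474 = 4.446 mV.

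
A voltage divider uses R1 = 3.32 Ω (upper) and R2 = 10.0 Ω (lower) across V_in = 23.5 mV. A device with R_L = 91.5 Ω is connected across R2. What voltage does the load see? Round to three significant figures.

First combine the lower leg with the load: R2 ‖ R_L = 9.015 Ω.
Voltage divider with the loaded lower leg: V_out = 23.5 × 9.015/(3.32 + 9.015) = 23.5 × 0.7308 = 17.17 mV.

V_out ≈ 17.2 mV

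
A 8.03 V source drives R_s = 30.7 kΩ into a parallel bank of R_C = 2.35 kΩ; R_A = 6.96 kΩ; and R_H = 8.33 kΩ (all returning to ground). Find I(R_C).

I ≈ 0.154 mA

Equivalent of the parallel group: R_p = 1.451 kΩ.
V_A = 8.03 × 1.451/32.15 = 0.3624 V.
Branch current I = V_A/R_C = 0.3624/2.35 = 0.1542 mA.
(Check via current divider: I_total = 0.2498 mA; share G_k/ΣG = 0.6174 → same result.)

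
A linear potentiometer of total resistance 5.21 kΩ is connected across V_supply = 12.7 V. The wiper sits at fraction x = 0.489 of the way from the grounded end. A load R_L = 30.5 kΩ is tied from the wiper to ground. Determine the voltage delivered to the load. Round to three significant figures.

V_out ≈ 5.96 V

The pot divides into 2.662 kΩ above the wiper and 2.548 kΩ below.
Lower segment in parallel with the load: 2.548 ‖ 30.5 = 2.351 kΩ.
V_out = 12.7 × 2.351/(2.662 + 2.351) = 5.956 V.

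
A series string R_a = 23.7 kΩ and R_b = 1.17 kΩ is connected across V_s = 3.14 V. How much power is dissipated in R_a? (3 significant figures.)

Series current I = V_s/ΣR = 3.14/24.87 = 0.1263 mA.
P = I²R = 0.01594 × 23.7 = 0.3778 mW.

P ≈ 0.378 mW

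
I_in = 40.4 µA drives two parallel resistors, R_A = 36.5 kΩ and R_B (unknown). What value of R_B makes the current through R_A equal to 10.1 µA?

The fraction through R_A equals R_B/(R_A+R_B).
10.1/40.4 = R_B/(R_A + R_B) → R_B = R_A · (0.2500)/(1 − 0.2500) = 36.5 × 0.3333 = 12.17 kΩ.

R_B ≈ 12.2 kΩ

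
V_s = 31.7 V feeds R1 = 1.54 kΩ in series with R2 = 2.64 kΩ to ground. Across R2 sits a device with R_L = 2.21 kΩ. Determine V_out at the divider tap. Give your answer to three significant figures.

V_out ≈ 13.9 V

First combine the lower leg with the load: R2 ‖ R_L = 1.203 kΩ.
Then V_out = V_s · R2'/(R1 + R2') = 31.7 × 1.203/2.743 = 13.90 V.
(Unloaded it would be 20.0 V; the load pulls it down.)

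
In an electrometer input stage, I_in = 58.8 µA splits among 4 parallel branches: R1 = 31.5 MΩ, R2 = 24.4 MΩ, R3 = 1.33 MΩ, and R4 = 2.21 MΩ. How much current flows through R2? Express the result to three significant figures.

ΣG = 1/31.5 + 1/24.4 + 1/1.33 + 1/2.21 = 1.277.
By the current-divider rule, I = I_in · G_k/ΣG = 58.8 × 0.03209 = 1.887 µA.

I ≈ 1.89 µA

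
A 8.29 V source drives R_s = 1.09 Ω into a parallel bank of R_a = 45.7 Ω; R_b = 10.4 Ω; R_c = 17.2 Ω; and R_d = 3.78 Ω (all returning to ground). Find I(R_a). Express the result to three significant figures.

I ≈ 0.123 A

Combine the parallel branches: R_p = (1/45.7 + 1/10.4 + 1/17.2 + 1/3.78)⁻¹ = 2.269 Ω.
Node voltage V_A = V_supply · R_p/(R_s + R_p) = 8.29 × 0.6755 = 5.600 V.
Branch current I = V_A/R_a = 5.600/45.7 = 0.1225 A.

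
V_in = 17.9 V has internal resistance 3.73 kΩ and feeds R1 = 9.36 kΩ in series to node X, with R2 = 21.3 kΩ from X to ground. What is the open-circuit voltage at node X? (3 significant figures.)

V_th ≈ 11.1 V

R1' = 3.73 + 9.36 = 13.09 kΩ (source resistance + R1).
Open-circuit (no load on X): V_th = V_in · R2/(R1' + R2) = 17.9 × 21.3/(13.09 + 21.3) = 11.09 V.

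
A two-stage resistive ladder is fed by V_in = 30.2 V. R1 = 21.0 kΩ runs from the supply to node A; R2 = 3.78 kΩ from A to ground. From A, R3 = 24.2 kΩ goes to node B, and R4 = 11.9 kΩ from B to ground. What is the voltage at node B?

Node A sees R2 in parallel with the series input of stage 2, R3 + R4 = 36.10 kΩ.
Effective lower resistance at A: R2 ‖ 36.10 = 3.422 kΩ.
First divider: V_A = V_in · 3.422/(21.0 + 3.422) = 4.231 V.
Stage 2 is unloaded, so V_B = V_A · R4/(R3+R4) = 4.231 × 11.9/36.10 = 1.395 V.

V_B ≈ 1.39 V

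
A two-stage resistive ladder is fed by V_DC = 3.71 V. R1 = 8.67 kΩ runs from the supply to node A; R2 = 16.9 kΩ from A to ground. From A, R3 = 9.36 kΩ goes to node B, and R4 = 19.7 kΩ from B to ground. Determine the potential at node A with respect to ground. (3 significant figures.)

V_A ≈ 2.05 V

The second stage (R3 + R4 = 29.06 kΩ) loads node A in parallel with R2.
R2 ‖ (R3+R4) = 10.69 kΩ.
V_A = 3.71 × 10.69/(8.67 + 10.69) = 2.048 V.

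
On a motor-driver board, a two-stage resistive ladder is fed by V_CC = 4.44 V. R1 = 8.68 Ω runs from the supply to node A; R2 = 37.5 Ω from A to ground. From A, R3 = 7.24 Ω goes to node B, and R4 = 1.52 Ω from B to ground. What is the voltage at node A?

V_A ≈ 2.00 V

The second stage (R3 + R4 = 8.760 Ω) loads node A in parallel with R2.
Effective lower resistance at A: R2 ‖ 8.760 = 7.101 Ω.
So V_A = 4.44 × 0.4500 = 1.998 V.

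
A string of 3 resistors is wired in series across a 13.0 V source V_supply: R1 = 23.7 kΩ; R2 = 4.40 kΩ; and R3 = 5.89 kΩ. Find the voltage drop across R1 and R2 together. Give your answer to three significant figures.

Total series resistance ΣR = 23.7 + 4.40 + 5.89 = 33.99 kΩ.
R_{R1..R2} = 23.7 + 4.40 = 28.10 kΩ.
By the voltage-divider rule, V = 13.0 × 28.10/33.99 = 10.75 V.

V ≈ 10.7 V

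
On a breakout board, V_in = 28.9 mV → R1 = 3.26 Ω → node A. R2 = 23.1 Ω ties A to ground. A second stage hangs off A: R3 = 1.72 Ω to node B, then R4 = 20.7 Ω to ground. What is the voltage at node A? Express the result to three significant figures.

V_A ≈ 22.5 mV

Looking into the second stage from A: R3 + R4 = 22.42 Ω appears in parallel with R2.
Effective lower resistance at A: R2 ‖ 22.42 = 11.38 Ω.
V_A = 28.9 × 11.38/(3.26 + 11.38) = 22.46 mV.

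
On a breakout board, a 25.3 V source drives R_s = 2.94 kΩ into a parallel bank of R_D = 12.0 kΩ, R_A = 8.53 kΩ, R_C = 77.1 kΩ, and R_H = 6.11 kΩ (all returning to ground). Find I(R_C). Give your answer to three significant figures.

I ≈ 0.156 mA

Combine the parallel branches: R_p = (1/12.0 + 1/8.53 + 1/77.1 + 1/6.11)⁻¹ = 2.651 kΩ.
Node voltage V_A = V_DC · R_p/(R_s + R_p) = 25.3 × 0.4742 = 12.00 V.
Branch current I = V_A/R_C = 12.00/77.1 = 0.1556 mA.
(Equivalently: I_total = 4.525 mA, then current-divider fraction G_k/ΣG = 0.03439.)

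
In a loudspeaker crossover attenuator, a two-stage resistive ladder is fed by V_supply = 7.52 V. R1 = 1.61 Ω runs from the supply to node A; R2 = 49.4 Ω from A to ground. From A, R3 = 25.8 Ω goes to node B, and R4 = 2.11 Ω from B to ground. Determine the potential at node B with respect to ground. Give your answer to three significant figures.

Looking into the second stage from A: R3 + R4 = 27.91 Ω appears in parallel with R2.
Effective lower resistance at A: R2 ‖ 27.91 = 17.83 Ω.
First divider: V_A = V_supply · 17.83/(1.61 + 17.83) = 6.897 V.
Then the unloaded second divider: V_B = V_A × R4/(R3+R4) = 6.897 × 0.07560 = 0.5214 V.

V_B ≈ 0.521 V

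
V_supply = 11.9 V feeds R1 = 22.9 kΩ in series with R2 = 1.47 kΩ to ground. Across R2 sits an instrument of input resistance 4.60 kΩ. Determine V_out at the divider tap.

V_out ≈ 0.552 V

R2 ‖ R_L = (1.47 × 4.60)/(1.47 + 4.60) = 1.114 kΩ.
Then V_out = V_supply · R2'/(R1 + R2') = 11.9 × 1.114/24.01 = 0.5520 V.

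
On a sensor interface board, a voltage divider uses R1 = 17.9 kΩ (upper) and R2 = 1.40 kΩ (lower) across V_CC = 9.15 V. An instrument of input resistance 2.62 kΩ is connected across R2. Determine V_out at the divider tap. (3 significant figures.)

V_out ≈ 0.444 V

The load sits in parallel with R2, giving an effective lower resistance R2' = R2·R_L/(R2+R_L) = 0.9124 kΩ.
Now apply the divider: V_out = 9.15 × 0.04850 = 0.4438 V.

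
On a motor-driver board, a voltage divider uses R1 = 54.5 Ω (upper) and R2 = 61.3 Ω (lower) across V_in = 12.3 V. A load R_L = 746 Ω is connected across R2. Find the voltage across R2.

V_out ≈ 6.27 V

The load sits in parallel with R2, giving an effective lower resistance R2' = R2·R_L/(R2+R_L) = 56.65 Ω.
Now apply the divider: V_out = 12.3 × 0.5097 = 6.269 V.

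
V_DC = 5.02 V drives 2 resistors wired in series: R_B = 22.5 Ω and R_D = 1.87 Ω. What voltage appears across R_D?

Series total: ΣR = 22.5 + 1.87 = 24.37 Ω.
Voltage divider: V = V_DC · (1.870 / 24.37) = 5.02 × 0.07673 = 0.3852 V.

V ≈ 0.385 V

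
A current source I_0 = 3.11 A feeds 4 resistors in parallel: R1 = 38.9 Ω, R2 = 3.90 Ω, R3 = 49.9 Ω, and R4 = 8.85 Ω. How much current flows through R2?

Conductances: ΣG = 1/38.9 + 1/3.90 + 1/49.9 + 1/8.85 = 0.4152 (1/Ω).
R2 takes the fraction G_k/ΣG = 0.2564/0.4152 = 0.6176, so I = 3.11 × 0.6176 = 1.921 A.

I ≈ 1.92 A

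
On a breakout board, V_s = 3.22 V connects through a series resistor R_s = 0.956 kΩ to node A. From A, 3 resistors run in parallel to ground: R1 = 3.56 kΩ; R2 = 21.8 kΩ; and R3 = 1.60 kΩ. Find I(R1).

I ≈ 0.474 mA

Parallel bank: R_p = 1/(1/3.56 + 1/21.8 + 1/1.60) = 1.051 kΩ.
Node voltage V_A = V_s · R_p/(R_s + R_p) = 3.22 × 0.5236 = 1.686 V.
I(R1) = V_A / R1 = 1.686/3.56 = 0.4736 mA.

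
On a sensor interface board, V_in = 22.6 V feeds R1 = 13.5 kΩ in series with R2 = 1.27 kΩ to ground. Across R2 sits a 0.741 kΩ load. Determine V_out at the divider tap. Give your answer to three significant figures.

First combine the lower leg with the load: R2 ‖ R_L = 0.4680 kΩ.
Now apply the divider: V_out = 22.6 × 0.03350 = 0.7572 V.

V_out ≈ 0.757 V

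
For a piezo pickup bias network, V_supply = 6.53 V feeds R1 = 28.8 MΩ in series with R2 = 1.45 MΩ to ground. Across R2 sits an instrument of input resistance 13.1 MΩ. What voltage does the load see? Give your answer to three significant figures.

V_out ≈ 0.283 V

R2 ‖ R_L = (1.45 × 13.1)/(1.45 + 13.1) = 1.305 MΩ.
Then V_out = V_supply · R2'/(R1 + R2') = 6.53 × 1.305/30.11 = 0.2832 V.
(Unloaded it would be 0.313 V; the load pulls it down.)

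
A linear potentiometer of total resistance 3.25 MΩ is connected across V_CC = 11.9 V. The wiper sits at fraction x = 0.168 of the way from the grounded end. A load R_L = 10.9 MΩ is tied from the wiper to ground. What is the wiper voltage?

Split the track: R_lower = x·R_p = 0.5460 MΩ, R_upper = (1−x)·R_p = 2.704 MΩ.
Lower segment in parallel with the load: 0.5460 ‖ 10.9 = 0.5200 MΩ.
Then V_out = V_CC · 0.5200/(2.704 + 0.5200) = 1.919 V.

V_out ≈ 1.92 V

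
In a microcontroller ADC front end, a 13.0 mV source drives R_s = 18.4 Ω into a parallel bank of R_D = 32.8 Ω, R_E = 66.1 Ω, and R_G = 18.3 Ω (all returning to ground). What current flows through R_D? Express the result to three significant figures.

Equivalent of the parallel group: R_p = 9.974 Ω.
V_A = 13.0 × 9.974/28.37 = 4.570 mV.
Branch current I = V_A/R_D = 4.570/32.8 = 0.1393 mA.

I ≈ 0.139 mA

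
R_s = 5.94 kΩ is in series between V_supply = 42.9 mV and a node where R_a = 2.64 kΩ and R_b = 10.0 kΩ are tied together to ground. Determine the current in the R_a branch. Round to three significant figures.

Combine the parallel branches: R_p = (1/2.64 + 1/10.0)⁻¹ = 2.089 kΩ.
Node voltage V_A = V_supply · R_p/(R_s + R_p) = 42.9 × 0.2601 = 11.16 mV.
Branch current I = V_A/R_a = 11.16/2.64 = 4.227 µA.

I ≈ 4.23 µA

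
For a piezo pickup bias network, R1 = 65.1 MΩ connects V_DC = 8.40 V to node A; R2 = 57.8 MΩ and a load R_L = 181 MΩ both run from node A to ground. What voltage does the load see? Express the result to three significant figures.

First combine the lower leg with the load: R2 ‖ R_L = 43.81 MΩ.
Then V_out = V_DC · R2'/(R1 + R2') = 8.40 × 43.81/108.9 = 3.379 V.
(Unloaded it would be 3.95 V; the load pulls it down.)

V_out ≈ 3.38 V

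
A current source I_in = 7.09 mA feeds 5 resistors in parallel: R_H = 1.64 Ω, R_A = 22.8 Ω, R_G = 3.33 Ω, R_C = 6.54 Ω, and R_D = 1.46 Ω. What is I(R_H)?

Conductances: ΣG = 1/1.64 + 1/22.8 + 1/3.33 + 1/6.54 + 1/1.46 = 1.792 (1/Ω).
R_H takes the fraction G_k/ΣG = 0.6098/1.792 = 0.3403, so I = 7.09 × 0.3403 = 2.413 mA.

I ≈ 2.41 mA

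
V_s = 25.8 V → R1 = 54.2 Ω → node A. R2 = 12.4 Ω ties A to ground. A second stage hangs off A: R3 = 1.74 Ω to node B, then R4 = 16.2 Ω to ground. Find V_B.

The second stage (R3 + R4 = 17.94 Ω) loads node A in parallel with R2.
R2 ‖ (R3+R4) = 7.332 Ω.
First divider: V_A = V_s · 7.332/(54.2 + 7.332) = 3.074 V.
Stage 2 is unloaded, so V_B = V_A · R4/(R3+R4) = 3.074 × 16.2/17.94 = 2.776 V.

V_B ≈ 2.78 V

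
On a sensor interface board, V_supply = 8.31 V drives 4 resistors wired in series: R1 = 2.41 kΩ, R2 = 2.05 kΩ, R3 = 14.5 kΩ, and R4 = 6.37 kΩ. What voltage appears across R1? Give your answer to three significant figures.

V ≈ 0.791 V

Series total: ΣR = 2.41 + 2.05 + 14.5 + 6.37 = 25.33 kΩ.
By the voltage-divider rule, V = 8.31 × 2.410/25.33 = 0.7906 V.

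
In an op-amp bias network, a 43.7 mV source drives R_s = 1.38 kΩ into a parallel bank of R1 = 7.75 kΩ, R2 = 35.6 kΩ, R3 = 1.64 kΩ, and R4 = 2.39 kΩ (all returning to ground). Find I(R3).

I ≈ 10.1 µA

Equivalent of the parallel group: R_p = 0.8437 kΩ.
V_A by voltage divider: V_A = 43.7 × 0.8437/(1.38 + 0.8437) = 16.58 mV.
I(R3) = V_A / R3 = 16.58/1.64 = 10.11 µA.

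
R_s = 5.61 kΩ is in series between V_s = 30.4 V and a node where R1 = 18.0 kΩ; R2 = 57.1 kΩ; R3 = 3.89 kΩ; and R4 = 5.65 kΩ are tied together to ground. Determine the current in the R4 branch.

I ≈ 1.40 mA

Parallel bank: R_p = 1/(1/18.0 + 1/57.1 + 1/3.89 + 1/5.65) = 1.972 kΩ.
Node voltage V_A = V_s · R_p/(R_s + R_p) = 30.4 × 0.2601 = 7.906 V.
I(R4) = V_A / R4 = 7.906/5.65 = 1.399 mA.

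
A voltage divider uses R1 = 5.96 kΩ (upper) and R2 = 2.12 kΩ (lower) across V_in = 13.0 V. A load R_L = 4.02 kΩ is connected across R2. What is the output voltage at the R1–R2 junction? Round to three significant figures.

V_out ≈ 2.46 V

First combine the lower leg with the load: R2 ‖ R_L = 1.388 kΩ.
Then V_out = V_in · R2'/(R1 + R2') = 13.0 × 1.388/7.348 = 2.456 V.
(Unloaded it would be 3.41 V; the load pulls it down.)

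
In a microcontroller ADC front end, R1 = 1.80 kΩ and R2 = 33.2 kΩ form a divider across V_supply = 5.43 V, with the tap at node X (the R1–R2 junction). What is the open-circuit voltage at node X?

V_th ≈ 5.15 V

With X open, the divider is unloaded: V_th = 5.43 × 33.2/35.00 = 5.151 V.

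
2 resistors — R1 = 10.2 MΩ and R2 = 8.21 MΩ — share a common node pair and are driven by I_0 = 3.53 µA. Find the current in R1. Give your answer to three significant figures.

For two parallel branches, I_k = I_0 · (other R)/(sum of R).
I(R1) = 3.53 × 8.21/(10.2 + 8.21) = 3.53 × 0.4460 = 1.574 µA.

I ≈ 1.57 µA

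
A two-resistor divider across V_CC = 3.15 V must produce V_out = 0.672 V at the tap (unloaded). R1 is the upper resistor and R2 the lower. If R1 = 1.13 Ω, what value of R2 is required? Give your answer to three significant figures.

Required fraction k = V_out/V_CC = 0.2133.
Rearranging, R2 = R1·k/(1−k) = 1.13 × 0.2712 = 0.3064 Ω.

R2 ≈ 0.306 Ω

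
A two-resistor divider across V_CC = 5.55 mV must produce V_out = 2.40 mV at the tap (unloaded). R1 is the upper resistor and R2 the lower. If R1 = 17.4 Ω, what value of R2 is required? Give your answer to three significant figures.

Required fraction k = V_out/V_CC = 0.4324.
Rearranging, R2 = R1·k/(1−k) = 17.4 × 0.7619 = 13.26 Ω.

R2 ≈ 13.3 Ω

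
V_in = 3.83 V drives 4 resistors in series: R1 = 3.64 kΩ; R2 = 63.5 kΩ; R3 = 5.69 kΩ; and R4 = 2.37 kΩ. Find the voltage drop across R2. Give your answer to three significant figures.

V ≈ 3.23 V

ΣR = 3.64 + 63.5 + 5.69 + 2.37 = 75.20 kΩ.
Voltage divider: V = V_in · (63.50 / 75.20) = 3.83 × 0.8444 = 3.234 V.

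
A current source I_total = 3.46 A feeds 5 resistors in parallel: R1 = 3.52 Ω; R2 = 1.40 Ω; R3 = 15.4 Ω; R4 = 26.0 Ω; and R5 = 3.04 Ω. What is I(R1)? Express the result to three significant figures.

Total conductance ΣG = 1/3.52 + 1/1.40 + 1/15.4 + 1/26.0 + 1/3.04 = 1.431 (units of 1/Ω).
By the current-divider rule, I = I_total · G_k/ΣG = 3.46 × 0.1986 = 0.6870 A.

I ≈ 0.687 A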